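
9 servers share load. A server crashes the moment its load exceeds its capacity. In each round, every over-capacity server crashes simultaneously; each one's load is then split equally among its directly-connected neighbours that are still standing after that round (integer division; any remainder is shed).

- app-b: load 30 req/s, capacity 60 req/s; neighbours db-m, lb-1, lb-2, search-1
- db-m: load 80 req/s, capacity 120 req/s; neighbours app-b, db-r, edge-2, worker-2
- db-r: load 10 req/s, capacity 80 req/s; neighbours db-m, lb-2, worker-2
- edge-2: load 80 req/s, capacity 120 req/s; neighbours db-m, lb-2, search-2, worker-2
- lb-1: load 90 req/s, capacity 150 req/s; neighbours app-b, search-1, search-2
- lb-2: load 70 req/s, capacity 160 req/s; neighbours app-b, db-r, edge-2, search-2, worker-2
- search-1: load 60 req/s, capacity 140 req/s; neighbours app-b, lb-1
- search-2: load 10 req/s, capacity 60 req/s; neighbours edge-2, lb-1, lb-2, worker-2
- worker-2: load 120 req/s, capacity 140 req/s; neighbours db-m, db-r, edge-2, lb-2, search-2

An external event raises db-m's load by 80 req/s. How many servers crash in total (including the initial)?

9

Round 1 — db-m at 160 > 120. db-m crashes.
  db-m sheds 160 req/s to app-b, db-r, edge-2, worker-2: 40 each.
    app-b: 30+40 = 70 > 60
    db-r: 10+40 = 50 ≤ 80
    edge-2: 80+40 = 120 ≤ 120
    worker-2: 120+40 = 160 > 140
Round 2 — app-b, worker-2 crash.
  app-b sheds 70 req/s to lb-1, lb-2, search-1: 23 each (1 lost).
    lb-1: 90+23 = 113 ≤ 150
    lb-2: 70+23 = 93 ≤ 160
    search-1: 60+23 = 83 ≤ 140
  worker-2 sheds 160 req/s to db-r, edge-2, lb-2, search-2: 40 each.
    db-r: 50+40 = 90 > 80
    edge-2: 120+40 = 160 > 120
    lb-2: 93+40 = 133 ≤ 160
    search-2: 10+40 = 50 ≤ 60
Round 3 — db-r, edge-2 crash.
  db-r sheds 90 req/s to lb-2: 90 each.
    lb-2: 133+90 = 223 > 160
  edge-2 sheds 160 req/s to lb-2, search-2: 80 each.
    lb-2: 223+80 = 303 > 160
    search-2: 50+80 = 130 > 60
Round 4 — lb-2, search-2 crash.
  lb-2 sheds 303 req/s: no online neighbours, lost.
  search-2 sheds 130 req/s to lb-1: 130 each.
    lb-1: 113+130 = 243 > 150
Round 5 — lb-1 crashes.
  lb-1 sheds 243 req/s to search-1: 243 each.
    search-1: 83+243 = 326 > 140
Round 6 — search-1 crashes.
  search-1 sheds 326 req/s: no online neighbours, lost.
No further crashes.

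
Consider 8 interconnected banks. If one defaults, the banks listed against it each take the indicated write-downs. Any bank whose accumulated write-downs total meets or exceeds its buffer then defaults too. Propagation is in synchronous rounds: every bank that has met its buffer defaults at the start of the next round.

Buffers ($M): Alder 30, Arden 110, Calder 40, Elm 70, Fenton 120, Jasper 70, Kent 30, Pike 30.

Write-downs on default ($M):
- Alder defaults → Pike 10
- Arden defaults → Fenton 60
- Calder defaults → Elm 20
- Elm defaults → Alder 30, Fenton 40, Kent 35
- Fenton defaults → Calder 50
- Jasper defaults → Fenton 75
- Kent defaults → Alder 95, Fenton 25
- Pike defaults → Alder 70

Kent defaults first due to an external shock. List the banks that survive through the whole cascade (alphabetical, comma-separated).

Round 1 — Kent defaults (initial).
  Alder: +95 → 95 ≥ 30
  Fenton: +25 → 25 < 120
Round 2 — Alder defaults.
  Pike: +10 → 10 < 30
No further defaults.

Arden, Calder, Elm, Fenton, Jasper, Pike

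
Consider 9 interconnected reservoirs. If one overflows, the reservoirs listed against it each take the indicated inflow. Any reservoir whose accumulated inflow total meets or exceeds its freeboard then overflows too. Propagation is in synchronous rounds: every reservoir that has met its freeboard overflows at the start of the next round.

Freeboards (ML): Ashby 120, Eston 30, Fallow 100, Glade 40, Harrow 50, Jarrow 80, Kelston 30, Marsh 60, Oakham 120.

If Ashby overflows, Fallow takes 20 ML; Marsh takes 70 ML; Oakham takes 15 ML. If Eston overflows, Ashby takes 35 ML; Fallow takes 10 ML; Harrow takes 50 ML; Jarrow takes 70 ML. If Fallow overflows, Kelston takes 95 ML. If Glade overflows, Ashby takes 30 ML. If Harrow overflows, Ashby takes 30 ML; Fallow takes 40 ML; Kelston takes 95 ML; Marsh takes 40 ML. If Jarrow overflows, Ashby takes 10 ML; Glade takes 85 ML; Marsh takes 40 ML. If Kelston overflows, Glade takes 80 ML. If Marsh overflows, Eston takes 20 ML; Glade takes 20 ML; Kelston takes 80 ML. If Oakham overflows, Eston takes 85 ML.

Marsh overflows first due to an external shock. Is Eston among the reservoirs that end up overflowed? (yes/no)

Round 1 — Marsh overflows (initial).
  Eston: +20 → 20 < 30
  Glade: +20 → 20 < 40
  Kelston: +80 → 80 ≥ 30
Round 2 — Kelston overflows.
  Glade: +80 → 100 ≥ 40
Round 3 — Glade overflows.
  Ashby: +30 → 30 < 120
No further overflows.

no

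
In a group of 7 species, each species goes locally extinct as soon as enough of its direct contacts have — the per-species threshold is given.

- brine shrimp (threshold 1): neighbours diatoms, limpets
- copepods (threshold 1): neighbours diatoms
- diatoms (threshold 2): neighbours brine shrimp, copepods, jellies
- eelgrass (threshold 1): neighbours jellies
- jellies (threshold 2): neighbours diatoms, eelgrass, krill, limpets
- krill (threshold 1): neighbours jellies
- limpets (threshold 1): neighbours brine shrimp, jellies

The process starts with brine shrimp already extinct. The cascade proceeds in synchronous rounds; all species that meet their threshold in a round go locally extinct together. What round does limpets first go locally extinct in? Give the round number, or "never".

2

Round 1 — brine shrimp goes locally extinct (initial).
Round 2 — checking thresholds:
  diatoms: 1 of 3 neighbours < 2, not yet.
  limpets: 1 of 2 neighbours ≥ 1, goes locally extinct.
Round 3 — no new extinctions; cascade stops.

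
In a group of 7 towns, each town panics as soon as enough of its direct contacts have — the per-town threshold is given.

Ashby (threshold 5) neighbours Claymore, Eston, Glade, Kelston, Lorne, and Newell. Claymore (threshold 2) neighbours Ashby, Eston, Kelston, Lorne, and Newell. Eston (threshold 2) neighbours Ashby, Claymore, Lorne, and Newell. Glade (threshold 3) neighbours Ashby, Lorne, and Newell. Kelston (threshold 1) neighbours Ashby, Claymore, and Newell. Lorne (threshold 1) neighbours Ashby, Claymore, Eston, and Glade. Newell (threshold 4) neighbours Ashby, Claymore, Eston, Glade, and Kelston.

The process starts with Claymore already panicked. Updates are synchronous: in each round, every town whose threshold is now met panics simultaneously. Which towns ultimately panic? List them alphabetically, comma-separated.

Claymore, Eston, Kelston, Lorne

Round 1 — Claymore panics (initial).
Round 2 — checking thresholds:
  Ashby: 1 of 6 neighbours < 5, below threshold.
  Eston: 1 of 4 neighbours < 2, below threshold.
  Kelston: 1 of 3 neighbours ≥ 1, panics.
  Lorne: 1 of 4 neighbours ≥ 1, panics.
  Newell: 1 of 5 neighbours < 4, below threshold.
Round 3 — checking thresholds:
  Ashby: 3 of 6 neighbours < 5, below threshold.
  Eston: 2 of 4 neighbours ≥ 2, panics.
  Glade: 1 of 3 neighbours < 3, below threshold.
  Newell: 2 of 5 neighbours < 4, below threshold.
Round 4 — no new panics; cascade stops.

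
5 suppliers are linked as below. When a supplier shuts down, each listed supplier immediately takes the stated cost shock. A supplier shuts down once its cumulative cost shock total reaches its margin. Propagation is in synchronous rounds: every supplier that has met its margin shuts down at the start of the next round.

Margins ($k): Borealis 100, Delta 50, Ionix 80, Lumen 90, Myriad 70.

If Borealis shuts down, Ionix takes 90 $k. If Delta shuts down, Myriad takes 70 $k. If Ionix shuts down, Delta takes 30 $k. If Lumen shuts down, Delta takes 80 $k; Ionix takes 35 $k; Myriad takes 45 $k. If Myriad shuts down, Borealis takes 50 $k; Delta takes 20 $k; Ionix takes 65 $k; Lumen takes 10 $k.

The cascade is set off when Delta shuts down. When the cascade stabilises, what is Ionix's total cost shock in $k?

Round 1 — Delta shuts down (initial).
  Myriad: +70 → 70 ≥ 70
Round 2 — Myriad shuts down.
  Borealis: +50 → 50 < 100
  Ionix: +65 → 65 < 80
  Lumen: +10 → 10 < 90
No further shutdowns.

65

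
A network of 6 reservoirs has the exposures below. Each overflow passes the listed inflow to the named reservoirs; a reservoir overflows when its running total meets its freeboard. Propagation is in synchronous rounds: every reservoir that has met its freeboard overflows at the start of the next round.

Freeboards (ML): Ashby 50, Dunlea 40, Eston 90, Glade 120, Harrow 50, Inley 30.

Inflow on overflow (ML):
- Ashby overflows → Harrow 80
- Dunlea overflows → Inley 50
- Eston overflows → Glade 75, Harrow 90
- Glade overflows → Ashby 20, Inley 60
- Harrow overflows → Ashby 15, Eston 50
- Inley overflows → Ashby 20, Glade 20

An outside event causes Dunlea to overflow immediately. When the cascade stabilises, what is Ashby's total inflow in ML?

Round 1 — Dunlea overflows (initial).
  Inley: +50 → 50 ≥ 30
Round 2 — Inley overflows.
  Ashby: +20 → 20 < 50
  Glade: +20 → 20 < 120
No further overflows.

20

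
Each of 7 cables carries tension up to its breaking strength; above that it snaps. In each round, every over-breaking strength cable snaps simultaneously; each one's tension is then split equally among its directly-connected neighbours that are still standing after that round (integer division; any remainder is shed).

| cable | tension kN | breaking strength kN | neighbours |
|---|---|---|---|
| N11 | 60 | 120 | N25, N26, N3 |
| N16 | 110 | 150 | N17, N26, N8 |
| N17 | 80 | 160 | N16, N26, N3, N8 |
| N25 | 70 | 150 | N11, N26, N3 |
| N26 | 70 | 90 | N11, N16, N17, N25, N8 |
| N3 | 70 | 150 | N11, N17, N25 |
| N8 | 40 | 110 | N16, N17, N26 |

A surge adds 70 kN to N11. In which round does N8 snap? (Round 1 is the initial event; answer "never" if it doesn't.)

never

Round 1 — N11 at 130 > 120. N11 snaps.
  N11 sheds 130 kN to N25, N26, N3: 43 each (1 lost).
    N25: 70+43 = 113 ≤ 150
    N26: 70+43 = 113 > 90
    N3: 70+43 = 113 ≤ 150
Round 2 — N26 snaps.
  N26 sheds 113 kN to N16, N17, N25, N8: 28 each (1 lost).
    N16: 110+28 = 138 ≤ 150
    N17: 80+28 = 108 ≤ 160
    N25: 113+28 = 141 ≤ 150
    N8: 40+28 = 68 ≤ 110
No further breaks.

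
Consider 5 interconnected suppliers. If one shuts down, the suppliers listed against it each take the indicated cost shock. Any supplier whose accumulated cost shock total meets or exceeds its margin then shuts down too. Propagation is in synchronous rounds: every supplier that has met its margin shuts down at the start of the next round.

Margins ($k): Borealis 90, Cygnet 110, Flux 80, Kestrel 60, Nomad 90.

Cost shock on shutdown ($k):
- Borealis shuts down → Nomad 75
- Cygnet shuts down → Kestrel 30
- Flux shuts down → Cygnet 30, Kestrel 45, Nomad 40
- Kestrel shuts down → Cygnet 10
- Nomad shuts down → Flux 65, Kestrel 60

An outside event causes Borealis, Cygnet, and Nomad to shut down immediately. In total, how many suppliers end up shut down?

Round 1 — Borealis, Cygnet, Nomad shut down (initial).
  Flux: +65 → 65 < 80
  Kestrel: +30+60 → 90 ≥ 60
Round 2 — Kestrel shuts down.
No further shutdowns.

4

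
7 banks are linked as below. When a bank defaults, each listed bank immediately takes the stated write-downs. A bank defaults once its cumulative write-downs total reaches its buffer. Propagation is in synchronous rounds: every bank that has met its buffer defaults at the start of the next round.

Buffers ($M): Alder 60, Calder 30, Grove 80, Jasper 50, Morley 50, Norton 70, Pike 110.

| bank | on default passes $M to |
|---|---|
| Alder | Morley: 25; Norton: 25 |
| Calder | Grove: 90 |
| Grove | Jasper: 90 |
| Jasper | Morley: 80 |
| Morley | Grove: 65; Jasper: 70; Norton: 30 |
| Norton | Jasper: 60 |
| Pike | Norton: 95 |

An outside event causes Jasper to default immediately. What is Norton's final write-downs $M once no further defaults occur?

Round 1 — Jasper defaults (initial).
  Morley: +80 → 80 ≥ 50
Round 2 — Morley defaults.
  Grove: +65 → 65 < 80
  Norton: +30 → 30 < 70
No further defaults.

30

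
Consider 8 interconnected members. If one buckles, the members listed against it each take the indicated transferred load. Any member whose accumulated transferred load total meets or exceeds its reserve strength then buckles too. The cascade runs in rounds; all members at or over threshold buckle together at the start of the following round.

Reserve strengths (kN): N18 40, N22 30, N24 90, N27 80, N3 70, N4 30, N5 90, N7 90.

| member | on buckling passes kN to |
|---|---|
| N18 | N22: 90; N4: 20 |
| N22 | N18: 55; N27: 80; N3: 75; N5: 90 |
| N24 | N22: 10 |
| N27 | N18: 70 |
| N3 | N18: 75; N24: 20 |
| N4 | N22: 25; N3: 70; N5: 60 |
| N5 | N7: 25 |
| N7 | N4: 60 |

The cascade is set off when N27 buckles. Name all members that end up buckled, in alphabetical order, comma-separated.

Round 1 — N27 buckles (initial).
  N18: +70 → 70 ≥ 40
Round 2 — N18 buckles.
  N22: +90 → 90 ≥ 30
  N4: +20 → 20 < 30
Round 3 — N22 buckles.
  N3: +75 → 75 ≥ 70
  N5: +90 → 90 ≥ 90
Round 4 — N3, N5 buckle.
  N24: +20 → 20 < 90
  N7: +25 → 25 < 90
No further bucklings.

N18, N22, N27, N3, N5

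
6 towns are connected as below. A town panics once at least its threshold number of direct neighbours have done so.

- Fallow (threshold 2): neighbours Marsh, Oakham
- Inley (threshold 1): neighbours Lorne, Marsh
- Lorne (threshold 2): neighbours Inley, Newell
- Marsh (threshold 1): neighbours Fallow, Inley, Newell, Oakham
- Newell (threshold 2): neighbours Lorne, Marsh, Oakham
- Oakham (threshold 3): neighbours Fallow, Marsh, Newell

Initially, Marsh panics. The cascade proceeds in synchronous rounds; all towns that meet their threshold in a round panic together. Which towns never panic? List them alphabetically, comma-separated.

Fallow, Lorne, Newell, Oakham

Round 1 — Marsh panics (initial).
Round 2 — checking thresholds:
  Fallow: 1 of 2 neighbours < 2, holds.
  Inley: 1 of 2 neighbours ≥ 1, panics.
  Newell: 1 of 3 neighbours < 2, holds.
  Oakham: 1 of 3 neighbours < 3, holds.
Round 3 — no new panics; cascade stops.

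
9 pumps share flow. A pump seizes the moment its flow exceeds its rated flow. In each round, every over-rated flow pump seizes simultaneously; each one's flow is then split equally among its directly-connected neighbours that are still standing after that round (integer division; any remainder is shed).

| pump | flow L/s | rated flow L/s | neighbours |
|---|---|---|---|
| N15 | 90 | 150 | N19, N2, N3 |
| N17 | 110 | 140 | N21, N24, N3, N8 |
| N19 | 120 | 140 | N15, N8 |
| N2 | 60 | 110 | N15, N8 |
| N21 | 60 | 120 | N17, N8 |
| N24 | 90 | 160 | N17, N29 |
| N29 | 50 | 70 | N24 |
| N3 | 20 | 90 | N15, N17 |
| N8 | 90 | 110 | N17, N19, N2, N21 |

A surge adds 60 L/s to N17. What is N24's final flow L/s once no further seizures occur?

Round 1 — N17 at 170 > 140. N17 seizes.
  N17 sheds 170 L/s to N21, N24, N3, N8: 42 each (2 lost).
    N21: 60+42 = 102 ≤ 120
    N24: 90+42 = 132 ≤ 160
    N3: 20+42 = 62 ≤ 90
    N8: 90+42 = 132 > 110
Round 2 — N8 seizes.
  N8 sheds 132 L/s to N19, N2, N21: 44 each.
    N19: 120+44 = 164 > 140
    N2: 60+44 = 104 ≤ 110
    N21: 102+44 = 146 > 120
Round 3 — N19, N21 seize.
  N19 sheds 164 L/s to N15: 164 each.
    N15: 90+164 = 254 > 150
  N21 sheds 146 L/s: no online neighbours, lost.
Round 4 — N15 seizes.
  N15 sheds 254 L/s to N2, N3: 127 each.
    N2: 104+127 = 231 > 110
    N3: 62+127 = 189 > 90
Round 5 — N2, N3 seize.
  N2 sheds 231 L/s: no online neighbours, lost.
  N3 sheds 189 L/s: no online neighbours, lost.
No further seizures.

132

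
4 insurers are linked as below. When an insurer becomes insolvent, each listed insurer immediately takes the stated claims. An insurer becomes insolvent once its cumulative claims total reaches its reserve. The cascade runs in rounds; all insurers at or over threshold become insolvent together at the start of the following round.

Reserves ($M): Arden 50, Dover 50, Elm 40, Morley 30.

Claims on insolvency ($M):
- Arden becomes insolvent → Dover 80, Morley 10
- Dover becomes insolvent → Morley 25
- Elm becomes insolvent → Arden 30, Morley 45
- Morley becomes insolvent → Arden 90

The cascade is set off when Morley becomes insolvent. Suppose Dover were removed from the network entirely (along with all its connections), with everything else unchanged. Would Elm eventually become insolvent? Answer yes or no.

no

With Dover removed:
Round 1 — Morley becomes insolvent (initial).
  Arden: +90 → 90 ≥ 50
Round 2 — Arden becomes insolvent.
No further insolvencies.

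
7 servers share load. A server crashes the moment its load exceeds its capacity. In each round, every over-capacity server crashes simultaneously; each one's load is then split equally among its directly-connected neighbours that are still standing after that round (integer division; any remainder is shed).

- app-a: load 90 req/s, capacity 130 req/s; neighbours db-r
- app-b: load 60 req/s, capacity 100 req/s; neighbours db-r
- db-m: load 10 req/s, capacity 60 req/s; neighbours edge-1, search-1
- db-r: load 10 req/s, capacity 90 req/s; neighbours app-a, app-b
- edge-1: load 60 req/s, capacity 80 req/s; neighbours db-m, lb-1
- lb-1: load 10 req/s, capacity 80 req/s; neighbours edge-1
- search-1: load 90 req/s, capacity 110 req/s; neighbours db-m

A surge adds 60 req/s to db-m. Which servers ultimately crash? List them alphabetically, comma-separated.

Round 1 — db-m at 70 > 60. db-m crashes.
  db-m sheds 70 req/s to edge-1, search-1: 35 each.
    edge-1: 60+35 = 95 > 80
    search-1: 90+35 = 125 > 110
Round 2 — edge-1, search-1 crash.
  edge-1 sheds 95 req/s to lb-1: 95 each.
    lb-1: 10+95 = 105 > 80
  search-1 sheds 125 req/s: no online neighbours, lost.
Round 3 — lb-1 crashes.
  lb-1 sheds 105 req/s: no online neighbours, lost.
No further crashes.

db-m, edge-1, lb-1, search-1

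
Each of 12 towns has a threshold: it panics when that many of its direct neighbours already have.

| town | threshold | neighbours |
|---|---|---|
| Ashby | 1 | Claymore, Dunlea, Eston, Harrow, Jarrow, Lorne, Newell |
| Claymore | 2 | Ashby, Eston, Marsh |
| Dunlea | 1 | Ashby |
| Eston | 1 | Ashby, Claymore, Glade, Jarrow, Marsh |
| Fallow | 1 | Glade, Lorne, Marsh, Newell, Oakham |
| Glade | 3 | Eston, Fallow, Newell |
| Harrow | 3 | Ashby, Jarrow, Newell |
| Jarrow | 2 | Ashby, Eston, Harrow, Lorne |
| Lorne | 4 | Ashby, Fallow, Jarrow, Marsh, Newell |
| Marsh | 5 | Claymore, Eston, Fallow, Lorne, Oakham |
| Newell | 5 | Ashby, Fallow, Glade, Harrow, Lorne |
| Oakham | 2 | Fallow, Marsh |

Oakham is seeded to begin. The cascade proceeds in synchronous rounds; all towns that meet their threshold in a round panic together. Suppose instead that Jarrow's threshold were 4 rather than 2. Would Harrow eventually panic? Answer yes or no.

no

With Jarrow's threshold at 4:
Round 1 — Oakham panics (initial).
Round 2 — checking thresholds:
  Fallow: 1 of 5 neighbours ≥ 1, panics.
  Marsh: 1 of 5 neighbours < 5, holds.
Round 3 — no new panics; cascade stops.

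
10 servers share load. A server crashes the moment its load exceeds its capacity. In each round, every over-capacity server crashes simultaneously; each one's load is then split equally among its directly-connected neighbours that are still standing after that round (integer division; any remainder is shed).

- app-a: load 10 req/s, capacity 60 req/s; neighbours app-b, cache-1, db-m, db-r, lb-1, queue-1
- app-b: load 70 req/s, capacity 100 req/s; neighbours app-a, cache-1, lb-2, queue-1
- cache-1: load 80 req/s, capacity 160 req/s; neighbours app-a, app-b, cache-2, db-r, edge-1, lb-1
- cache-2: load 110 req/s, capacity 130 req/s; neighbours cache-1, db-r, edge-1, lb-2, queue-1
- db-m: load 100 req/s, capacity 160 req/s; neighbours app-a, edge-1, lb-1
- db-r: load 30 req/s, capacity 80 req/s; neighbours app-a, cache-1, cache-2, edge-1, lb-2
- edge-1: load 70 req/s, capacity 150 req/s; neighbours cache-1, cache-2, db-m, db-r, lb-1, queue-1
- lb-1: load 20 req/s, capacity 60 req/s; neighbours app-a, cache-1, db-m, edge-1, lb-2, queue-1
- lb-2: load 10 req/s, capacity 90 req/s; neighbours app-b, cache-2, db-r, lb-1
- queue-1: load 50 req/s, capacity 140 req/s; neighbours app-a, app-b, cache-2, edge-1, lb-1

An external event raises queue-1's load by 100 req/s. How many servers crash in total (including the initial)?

2

Round 1 — queue-1 at 150 > 140. queue-1 crashes.
  queue-1 sheds 150 req/s to app-a, app-b, cache-2, edge-1, lb-1: 30 each.
    app-a: 10+30 = 40 ≤ 60
    app-b: 70+30 = 100 ≤ 100
    cache-2: 110+30 = 140 > 130
    edge-1: 70+30 = 100 ≤ 150
    lb-1: 20+30 = 50 ≤ 60
Round 2 — cache-2 crashes.
  cache-2 sheds 140 req/s to cache-1, db-r, edge-1, lb-2: 35 each.
    cache-1: 80+35 = 115 ≤ 160
    db-r: 30+35 = 65 ≤ 80
    edge-1: 100+35 = 135 ≤ 150
    lb-2: 10+35 = 45 ≤ 90
No further crashes.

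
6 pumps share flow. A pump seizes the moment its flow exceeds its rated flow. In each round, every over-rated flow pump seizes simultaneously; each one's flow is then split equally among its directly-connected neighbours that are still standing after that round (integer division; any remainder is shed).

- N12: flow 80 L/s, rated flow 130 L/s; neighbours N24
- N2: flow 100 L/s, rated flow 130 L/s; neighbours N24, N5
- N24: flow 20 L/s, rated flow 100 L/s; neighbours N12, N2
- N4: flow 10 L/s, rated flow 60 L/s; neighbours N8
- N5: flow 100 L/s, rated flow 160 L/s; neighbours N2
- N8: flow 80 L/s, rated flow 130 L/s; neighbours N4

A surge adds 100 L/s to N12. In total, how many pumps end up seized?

4

Round 1 — N12 at 180 > 130. N12 seizes.
  N12 sheds 180 L/s to N24: 180 each.
    N24: 20+180 = 200 > 100
Round 2 — N24 seizes.
  N24 sheds 200 L/s to N2: 200 each.
    N2: 100+200 = 300 > 130
Round 3 — N2 seizes.
  N2 sheds 300 L/s to N5: 300 each.
    N5: 100+300 = 400 > 160
Round 4 — N5 seizes.
  N5 sheds 400 L/s: no online neighbours, lost.
No further seizures.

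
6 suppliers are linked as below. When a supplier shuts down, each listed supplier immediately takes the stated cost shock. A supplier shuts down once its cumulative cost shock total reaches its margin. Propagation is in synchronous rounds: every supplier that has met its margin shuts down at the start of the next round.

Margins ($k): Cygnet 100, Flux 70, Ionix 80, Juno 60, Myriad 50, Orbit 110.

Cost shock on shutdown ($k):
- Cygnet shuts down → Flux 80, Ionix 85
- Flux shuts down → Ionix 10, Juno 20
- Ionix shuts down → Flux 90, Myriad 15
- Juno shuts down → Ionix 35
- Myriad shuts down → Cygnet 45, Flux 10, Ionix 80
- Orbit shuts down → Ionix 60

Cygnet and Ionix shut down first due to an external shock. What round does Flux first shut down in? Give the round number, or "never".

Round 1 — Cygnet, Ionix shut down (initial).
  Flux: +80+90 → 170 ≥ 70
  Myriad: +15 → 15 < 50
Round 2 — Flux shuts down.
  Juno: +20 → 20 < 60
No further shutdowns.

2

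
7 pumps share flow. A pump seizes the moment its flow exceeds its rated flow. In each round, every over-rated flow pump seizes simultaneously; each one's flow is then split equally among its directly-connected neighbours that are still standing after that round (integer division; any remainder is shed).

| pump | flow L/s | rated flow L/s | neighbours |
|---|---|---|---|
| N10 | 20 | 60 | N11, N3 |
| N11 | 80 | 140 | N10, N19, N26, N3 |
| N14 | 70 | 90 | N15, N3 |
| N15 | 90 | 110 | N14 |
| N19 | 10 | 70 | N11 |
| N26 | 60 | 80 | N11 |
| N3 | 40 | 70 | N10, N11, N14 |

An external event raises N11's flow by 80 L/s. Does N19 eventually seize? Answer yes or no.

no

Round 1 — N11 at 160 > 140. N11 seizes.
  N11 sheds 160 L/s to N10, N19, N26, N3: 40 each.
    N10: 20+40 = 60 ≤ 60
    N19: 10+40 = 50 ≤ 70
    N26: 60+40 = 100 > 80
    N3: 40+40 = 80 > 70
Round 2 — N26, N3 seize.
  N26 sheds 100 L/s: no online neighbours, lost.
  N3 sheds 80 L/s to N10, N14: 40 each.
    N10: 60+40 = 100 > 60
    N14: 70+40 = 110 > 90
Round 3 — N10, N14 seize.
  N10 sheds 100 L/s: no online neighbours, lost.
  N14 sheds 110 L/s to N15: 110 each.
    N15: 90+110 = 200 > 110
Round 4 — N15 seizes.
  N15 sheds 200 L/s: no online neighbours, lost.
No further seizures.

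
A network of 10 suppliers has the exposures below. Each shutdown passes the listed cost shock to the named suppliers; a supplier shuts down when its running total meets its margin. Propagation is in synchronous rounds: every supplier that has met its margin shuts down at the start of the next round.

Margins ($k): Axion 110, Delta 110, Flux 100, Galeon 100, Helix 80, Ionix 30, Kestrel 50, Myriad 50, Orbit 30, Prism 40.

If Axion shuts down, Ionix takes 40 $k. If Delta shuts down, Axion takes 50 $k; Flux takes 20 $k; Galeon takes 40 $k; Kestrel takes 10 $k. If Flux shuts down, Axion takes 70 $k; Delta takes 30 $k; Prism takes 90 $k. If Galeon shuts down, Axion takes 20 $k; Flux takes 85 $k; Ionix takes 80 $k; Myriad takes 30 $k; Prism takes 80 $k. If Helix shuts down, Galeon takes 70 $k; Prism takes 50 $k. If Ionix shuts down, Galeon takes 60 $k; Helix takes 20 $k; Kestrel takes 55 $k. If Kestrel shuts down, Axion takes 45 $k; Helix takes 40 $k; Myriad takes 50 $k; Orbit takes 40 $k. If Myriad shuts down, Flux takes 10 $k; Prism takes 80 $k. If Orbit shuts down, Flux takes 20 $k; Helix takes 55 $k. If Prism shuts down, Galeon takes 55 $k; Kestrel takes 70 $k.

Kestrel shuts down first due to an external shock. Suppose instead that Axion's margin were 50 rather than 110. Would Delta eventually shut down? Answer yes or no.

With Axion's margin at 50:
Round 1 — Kestrel shuts down (initial).
  Axion: +45 → 45 < 50
  Helix: +40 → 40 < 80
  Myriad: +50 → 50 ≥ 50
  Orbit: +40 → 40 ≥ 30
Round 2 — Myriad, Orbit shut down.
  Flux: +10+20 → 30 < 100
  Helix: +55 → 95 ≥ 80
  Prism: +80 → 80 ≥ 40
Round 3 — Helix, Prism shut down.
  Galeon: +70+55 → 125 ≥ 100
Round 4 — Galeon shuts down.
  Axion: +20 → 65 ≥ 50
  Flux: +85 → 115 ≥ 100
  Ionix: +80 → 80 ≥ 30
Round 5 — Axion, Flux, Ionix shut down.
  Delta: +30 → 30 < 110
No further shutdowns.

no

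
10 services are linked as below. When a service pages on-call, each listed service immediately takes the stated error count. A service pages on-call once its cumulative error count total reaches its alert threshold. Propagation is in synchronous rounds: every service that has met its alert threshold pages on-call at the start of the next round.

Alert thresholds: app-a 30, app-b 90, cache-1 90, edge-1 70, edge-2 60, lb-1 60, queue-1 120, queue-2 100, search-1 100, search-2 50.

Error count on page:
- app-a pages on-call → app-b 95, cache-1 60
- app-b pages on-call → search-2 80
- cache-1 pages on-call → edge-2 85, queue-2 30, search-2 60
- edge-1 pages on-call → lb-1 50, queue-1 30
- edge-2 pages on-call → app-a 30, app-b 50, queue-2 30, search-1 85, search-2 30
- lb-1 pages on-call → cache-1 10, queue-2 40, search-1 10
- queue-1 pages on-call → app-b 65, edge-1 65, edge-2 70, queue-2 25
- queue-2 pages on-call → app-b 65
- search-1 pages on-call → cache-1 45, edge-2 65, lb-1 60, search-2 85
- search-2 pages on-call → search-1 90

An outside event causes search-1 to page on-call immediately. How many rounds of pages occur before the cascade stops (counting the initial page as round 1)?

5

Round 1 — search-1 pages on-call (initial).
  cache-1: +45 → 45 < 90
  edge-2: +65 → 65 ≥ 60
  lb-1: +60 → 60 ≥ 60
  search-2: +85 → 85 ≥ 50
Round 2 — edge-2, lb-1, search-2 page on-call.
  app-a: +30 → 30 ≥ 30
  app-b: +50 → 50 < 90
  cache-1: +10 → 55 < 90
  queue-2: +30+40 → 70 < 100
Round 3 — app-a pages on-call.
  app-b: +95 → 145 ≥ 90
  cache-1: +60 → 115 ≥ 90
Round 4 — app-b, cache-1 page on-call.
  queue-2: +30 → 100 ≥ 100
Round 5 — queue-2 pages on-call.
No further pages.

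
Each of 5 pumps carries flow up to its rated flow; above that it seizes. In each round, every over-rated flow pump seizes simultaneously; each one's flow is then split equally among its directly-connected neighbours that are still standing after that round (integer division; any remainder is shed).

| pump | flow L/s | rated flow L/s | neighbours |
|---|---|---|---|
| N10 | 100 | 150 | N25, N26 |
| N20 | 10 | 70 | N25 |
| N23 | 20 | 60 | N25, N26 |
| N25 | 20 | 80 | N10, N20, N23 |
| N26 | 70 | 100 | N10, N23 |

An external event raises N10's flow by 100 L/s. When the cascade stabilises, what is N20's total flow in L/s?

Round 1 — N10 at 200 > 150. N10 seizes.
  N10 sheds 200 L/s to N25, N26: 100 each.
    N25: 20+100 = 120 > 80
    N26: 70+100 = 170 > 100
Round 2 — N25, N26 seize.
  N25 sheds 120 L/s to N20, N23: 60 each.
    N20: 10+60 = 70 ≤ 70
    N23: 20+60 = 80 > 60
  N26 sheds 170 L/s to N23: 170 each.
    N23: 80+170 = 250 > 60
Round 3 — N23 seizes.
  N23 sheds 250 L/s: no online neighbours, lost.
No further seizures.

70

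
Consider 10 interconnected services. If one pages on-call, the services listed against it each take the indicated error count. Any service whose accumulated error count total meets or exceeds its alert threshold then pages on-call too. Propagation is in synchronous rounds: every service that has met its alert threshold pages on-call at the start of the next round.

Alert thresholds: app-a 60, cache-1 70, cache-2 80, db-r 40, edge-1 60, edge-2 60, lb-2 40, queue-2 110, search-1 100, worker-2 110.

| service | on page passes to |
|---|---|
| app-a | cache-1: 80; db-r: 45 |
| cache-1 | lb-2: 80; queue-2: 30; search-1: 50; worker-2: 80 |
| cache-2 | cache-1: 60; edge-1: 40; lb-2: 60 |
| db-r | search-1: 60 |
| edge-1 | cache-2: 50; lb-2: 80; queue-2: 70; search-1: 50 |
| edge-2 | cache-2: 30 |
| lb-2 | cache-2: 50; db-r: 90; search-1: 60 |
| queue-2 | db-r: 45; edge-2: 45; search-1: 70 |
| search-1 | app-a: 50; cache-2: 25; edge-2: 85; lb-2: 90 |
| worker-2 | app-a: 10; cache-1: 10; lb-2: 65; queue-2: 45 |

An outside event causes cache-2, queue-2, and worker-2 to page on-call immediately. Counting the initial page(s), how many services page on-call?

9

Round 1 — cache-2, queue-2, worker-2 page on-call (initial).
  app-a: +10 → 10 < 60
  cache-1: +60+10 → 70 ≥ 70
  db-r: +45 → 45 ≥ 40
  edge-1: +40 → 40 < 60
  edge-2: +45 → 45 < 60
  lb-2: +60+65 → 125 ≥ 40
  search-1: +70 → 70 < 100
Round 2 — cache-1, db-r, lb-2 page on-call.
  search-1: +50+60+60 → 240 ≥ 100
Round 3 — search-1 pages on-call.
  app-a: +50 → 60 ≥ 60
  edge-2: +85 → 130 ≥ 60
Round 4 — app-a, edge-2 page on-call.
No further pages.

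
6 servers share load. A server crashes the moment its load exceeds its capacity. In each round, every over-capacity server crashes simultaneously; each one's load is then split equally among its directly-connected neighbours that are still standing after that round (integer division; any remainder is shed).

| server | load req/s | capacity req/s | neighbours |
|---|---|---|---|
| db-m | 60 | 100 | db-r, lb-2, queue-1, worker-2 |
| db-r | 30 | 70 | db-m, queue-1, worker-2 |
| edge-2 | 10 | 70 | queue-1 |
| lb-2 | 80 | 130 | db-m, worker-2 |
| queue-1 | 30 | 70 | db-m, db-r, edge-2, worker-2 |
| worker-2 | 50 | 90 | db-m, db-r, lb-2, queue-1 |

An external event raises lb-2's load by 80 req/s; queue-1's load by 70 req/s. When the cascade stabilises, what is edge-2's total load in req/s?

Round 1 — lb-2 at 160 > 130; queue-1 at 100 > 70. lb-2, queue-1 crash.
  lb-2 sheds 160 req/s to db-m, worker-2: 80 each.
    db-m: 60+80 = 140 > 100
    worker-2: 50+80 = 130 > 90
  queue-1 sheds 100 req/s to db-m, db-r, edge-2, worker-2: 25 each.
    db-m: 140+25 = 165 > 100
    db-r: 30+25 = 55 ≤ 70
    edge-2: 10+25 = 35 ≤ 70
    worker-2: 130+25 = 155 > 90
Round 2 — db-m, worker-2 crash.
  db-m sheds 165 req/s to db-r: 165 each.
    db-r: 55+165 = 220 > 70
  worker-2 sheds 155 req/s to db-r: 155 each.
    db-r: 220+155 = 375 > 70
Round 3 — db-r crashes.
  db-r sheds 375 req/s: no online neighbours, lost.
No further crashes.

35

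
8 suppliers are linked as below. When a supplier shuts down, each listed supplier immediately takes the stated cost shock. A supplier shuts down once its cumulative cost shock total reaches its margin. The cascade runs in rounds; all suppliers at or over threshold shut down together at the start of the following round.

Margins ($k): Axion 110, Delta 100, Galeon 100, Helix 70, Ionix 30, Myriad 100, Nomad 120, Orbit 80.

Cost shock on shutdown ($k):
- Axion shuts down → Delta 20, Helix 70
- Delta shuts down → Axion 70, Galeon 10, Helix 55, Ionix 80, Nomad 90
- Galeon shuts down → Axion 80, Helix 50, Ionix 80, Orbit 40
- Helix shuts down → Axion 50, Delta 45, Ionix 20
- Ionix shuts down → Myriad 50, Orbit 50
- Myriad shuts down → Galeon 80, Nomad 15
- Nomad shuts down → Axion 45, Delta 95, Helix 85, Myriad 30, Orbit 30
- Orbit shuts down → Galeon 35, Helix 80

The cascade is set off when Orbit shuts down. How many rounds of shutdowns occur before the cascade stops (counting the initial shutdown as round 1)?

Round 1 — Orbit shuts down (initial).
  Galeon: +35 → 35 < 100
  Helix: +80 → 80 ≥ 70
Round 2 — Helix shuts down.
  Axion: +50 → 50 < 110
  Delta: +45 → 45 < 100
  Ionix: +20 → 20 < 30
No further shutdowns.

2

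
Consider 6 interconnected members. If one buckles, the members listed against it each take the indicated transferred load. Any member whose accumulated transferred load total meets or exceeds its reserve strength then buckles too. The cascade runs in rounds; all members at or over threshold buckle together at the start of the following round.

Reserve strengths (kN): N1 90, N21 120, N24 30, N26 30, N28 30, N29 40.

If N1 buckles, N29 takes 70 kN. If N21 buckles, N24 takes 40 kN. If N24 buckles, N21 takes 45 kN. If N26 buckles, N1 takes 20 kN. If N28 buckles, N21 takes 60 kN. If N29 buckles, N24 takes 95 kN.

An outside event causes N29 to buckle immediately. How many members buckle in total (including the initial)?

Round 1 — N29 buckles (initial).
  N24: +95 → 95 ≥ 30
Round 2 — N24 buckles.
  N21: +45 → 45 < 120
No further bucklings.

2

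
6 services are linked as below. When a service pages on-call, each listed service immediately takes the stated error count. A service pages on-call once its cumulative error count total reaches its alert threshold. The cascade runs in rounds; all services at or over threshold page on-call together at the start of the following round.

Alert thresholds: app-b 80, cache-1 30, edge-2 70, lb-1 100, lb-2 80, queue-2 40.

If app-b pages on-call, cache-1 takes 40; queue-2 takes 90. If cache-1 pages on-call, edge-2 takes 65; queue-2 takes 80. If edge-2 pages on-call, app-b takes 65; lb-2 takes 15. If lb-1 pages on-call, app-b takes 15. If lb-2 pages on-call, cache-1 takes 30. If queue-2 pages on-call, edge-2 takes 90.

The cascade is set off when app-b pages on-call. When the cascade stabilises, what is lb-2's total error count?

Round 1 — app-b pages on-call (initial).
  cache-1: +40 → 40 ≥ 30
  queue-2: +90 → 90 ≥ 40
Round 2 — cache-1, queue-2 page on-call.
  edge-2: +65+90 → 155 ≥ 70
Round 3 — edge-2 pages on-call.
  lb-2: +15 → 15 < 80
No further pages.

15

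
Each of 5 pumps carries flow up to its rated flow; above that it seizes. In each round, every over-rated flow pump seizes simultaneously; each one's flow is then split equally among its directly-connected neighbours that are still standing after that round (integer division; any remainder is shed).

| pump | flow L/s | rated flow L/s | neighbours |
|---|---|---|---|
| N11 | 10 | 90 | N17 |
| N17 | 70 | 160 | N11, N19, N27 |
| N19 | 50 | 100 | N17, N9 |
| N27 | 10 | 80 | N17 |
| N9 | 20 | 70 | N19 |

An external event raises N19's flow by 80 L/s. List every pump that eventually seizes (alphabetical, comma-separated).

Round 1 — N19 at 130 > 100. N19 seizes.
  N19 sheds 130 L/s to N17, N9: 65 each.
    N17: 70+65 = 135 ≤ 160
    N9: 20+65 = 85 > 70
Round 2 — N9 seizes.
  N9 sheds 85 L/s: no online neighbours, lost.
No further seizures.

N19, N9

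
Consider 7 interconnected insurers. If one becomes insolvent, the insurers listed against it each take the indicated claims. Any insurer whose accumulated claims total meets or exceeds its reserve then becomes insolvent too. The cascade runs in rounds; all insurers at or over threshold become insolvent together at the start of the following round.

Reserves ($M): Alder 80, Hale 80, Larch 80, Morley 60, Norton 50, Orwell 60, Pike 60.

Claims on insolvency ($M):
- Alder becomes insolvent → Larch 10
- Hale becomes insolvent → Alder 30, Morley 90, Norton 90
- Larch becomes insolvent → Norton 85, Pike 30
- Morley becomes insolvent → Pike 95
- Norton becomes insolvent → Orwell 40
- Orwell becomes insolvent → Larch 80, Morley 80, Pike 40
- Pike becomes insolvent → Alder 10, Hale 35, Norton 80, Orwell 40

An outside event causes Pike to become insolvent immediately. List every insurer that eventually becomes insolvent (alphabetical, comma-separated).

Round 1 — Pike becomes insolvent (initial).
  Alder: +10 → 10 < 80
  Hale: +35 → 35 < 80
  Norton: +80 → 80 ≥ 50
  Orwell: +40 → 40 < 60
Round 2 — Norton becomes insolvent.
  Orwell: +40 → 80 ≥ 60
Round 3 — Orwell becomes insolvent.
  Larch: +80 → 80 ≥ 80
  Morley: +80 → 80 ≥ 60
Round 4 — Larch, Morley become insolvent.
No further insolvencies.

Larch, Morley, Norton, Orwell, Pike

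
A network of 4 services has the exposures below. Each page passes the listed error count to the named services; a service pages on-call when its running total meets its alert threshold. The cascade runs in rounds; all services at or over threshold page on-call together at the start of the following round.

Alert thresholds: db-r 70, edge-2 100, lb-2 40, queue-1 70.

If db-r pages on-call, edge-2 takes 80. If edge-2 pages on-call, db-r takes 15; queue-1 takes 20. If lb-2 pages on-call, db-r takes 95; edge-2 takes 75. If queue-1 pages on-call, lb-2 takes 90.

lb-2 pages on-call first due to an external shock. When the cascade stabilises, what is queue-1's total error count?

Round 1 — lb-2 pages on-call (initial).
  db-r: +95 → 95 ≥ 70
  edge-2: +75 → 75 < 100
Round 2 — db-r pages on-call.
  edge-2: +80 → 155 ≥ 100
Round 3 — edge-2 pages on-call.
  queue-1: +20 → 20 < 70
No further pages.

20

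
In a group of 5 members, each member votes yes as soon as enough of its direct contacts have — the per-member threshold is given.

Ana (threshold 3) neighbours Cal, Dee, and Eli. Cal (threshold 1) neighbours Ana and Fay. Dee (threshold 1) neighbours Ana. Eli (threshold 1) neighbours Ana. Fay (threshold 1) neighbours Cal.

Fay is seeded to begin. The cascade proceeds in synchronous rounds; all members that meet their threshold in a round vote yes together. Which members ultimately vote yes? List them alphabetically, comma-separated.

Cal, Fay

Round 1 — Fay votes yes (initial).
Round 2 — checking thresholds:
  Cal: 1 of 2 neighbours ≥ 1, votes yes.
Round 3 — no new yes votes; cascade stops.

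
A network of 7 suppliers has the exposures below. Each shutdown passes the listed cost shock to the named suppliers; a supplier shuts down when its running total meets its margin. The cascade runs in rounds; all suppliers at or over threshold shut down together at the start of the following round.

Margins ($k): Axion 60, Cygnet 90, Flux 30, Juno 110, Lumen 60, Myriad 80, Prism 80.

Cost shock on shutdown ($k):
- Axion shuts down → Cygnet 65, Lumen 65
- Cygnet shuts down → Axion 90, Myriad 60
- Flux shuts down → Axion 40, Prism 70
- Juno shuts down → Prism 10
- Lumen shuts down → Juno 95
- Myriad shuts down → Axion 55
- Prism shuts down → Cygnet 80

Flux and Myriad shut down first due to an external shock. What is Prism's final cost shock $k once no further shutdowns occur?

Round 1 — Flux, Myriad shut down (initial).
  Axion: +40+55 → 95 ≥ 60
  Prism: +70 → 70 < 80
Round 2 — Axion shuts down.
  Cygnet: +65 → 65 < 90
  Lumen: +65 → 65 ≥ 60
Round 3 — Lumen shuts down.
  Juno: +95 → 95 < 110
No further shutdowns.

70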